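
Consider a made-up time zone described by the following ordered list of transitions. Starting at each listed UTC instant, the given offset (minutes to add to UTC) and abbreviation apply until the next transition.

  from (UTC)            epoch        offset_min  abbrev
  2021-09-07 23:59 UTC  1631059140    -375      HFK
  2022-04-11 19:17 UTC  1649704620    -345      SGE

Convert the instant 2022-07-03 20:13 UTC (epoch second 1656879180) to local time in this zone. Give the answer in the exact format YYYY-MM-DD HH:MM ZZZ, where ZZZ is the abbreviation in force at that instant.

Query: 2022-07-03 20:13 UTC
Rule 2/2 (SGE, -05:45): 2022-04-11 19:17 UTC ≤ query < +∞
20·60 + 13 - 345 = 868 min
868 = 0·1440 + 868; 868 = 14·60 + 28 → 14:28, same day
→ 2022-07-03 14:28 SGE

2022-07-03 14:28 SGE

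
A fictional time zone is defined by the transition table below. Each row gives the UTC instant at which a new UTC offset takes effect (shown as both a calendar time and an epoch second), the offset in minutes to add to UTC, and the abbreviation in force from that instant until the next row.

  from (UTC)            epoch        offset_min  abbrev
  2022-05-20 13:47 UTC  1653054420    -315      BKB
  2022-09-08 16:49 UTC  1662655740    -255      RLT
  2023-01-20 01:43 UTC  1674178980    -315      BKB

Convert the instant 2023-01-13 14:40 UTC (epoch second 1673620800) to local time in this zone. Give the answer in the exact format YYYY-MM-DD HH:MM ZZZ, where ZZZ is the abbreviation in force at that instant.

Query: 2023-01-13 14:40 UTC
Rule 2/3 (RLT, -04:15): 2022-09-08 16:49 UTC ≤ query < 2023-01-20 01:43 UTC
14·60 + 40 - 255 = 625 min
625 = 0·1440 + 625; 625 = 10·60 + 25 → 10:25, same day
→ 2023-01-13 10:25 RLT

2023-01-13 10:25 RLT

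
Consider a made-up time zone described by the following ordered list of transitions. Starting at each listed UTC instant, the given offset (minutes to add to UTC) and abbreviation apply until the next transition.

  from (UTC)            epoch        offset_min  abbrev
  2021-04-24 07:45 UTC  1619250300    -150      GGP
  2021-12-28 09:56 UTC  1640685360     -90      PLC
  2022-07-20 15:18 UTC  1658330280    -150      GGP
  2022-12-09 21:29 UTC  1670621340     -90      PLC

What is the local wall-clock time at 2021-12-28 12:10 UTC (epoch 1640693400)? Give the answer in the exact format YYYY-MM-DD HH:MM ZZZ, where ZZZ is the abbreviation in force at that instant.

Query: 2021-12-28 12:10 UTC
Rule 2/4 (PLC, -01:30): 2021-12-28 09:56 UTC ≤ query < 2022-07-20 15:18 UTC
12·60 + 10 - 90 = 640 min
640 = 0·1440 + 640; 640 = 10·60 + 40 → 10:40, same day
→ 2021-12-28 10:40 PLC

2021-12-28 10:40 PLC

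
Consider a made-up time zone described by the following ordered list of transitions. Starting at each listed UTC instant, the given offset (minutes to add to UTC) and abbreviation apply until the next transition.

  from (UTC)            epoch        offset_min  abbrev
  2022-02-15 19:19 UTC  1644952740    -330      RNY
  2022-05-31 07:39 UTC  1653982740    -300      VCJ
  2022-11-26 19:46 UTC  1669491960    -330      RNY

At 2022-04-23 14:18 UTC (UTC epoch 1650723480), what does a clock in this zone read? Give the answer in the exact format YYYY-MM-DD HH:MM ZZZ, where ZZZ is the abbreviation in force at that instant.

Query: 2022-04-23 14:18 UTC
Rule 1/3 (RNY, -05:30): 2022-02-15 19:19 UTC ≤ query < 2022-05-31 07:39 UTC
14·60 + 18 - 330 = 528 min
528 = 0·1440 + 528; 528 = 8·60 + 48 → 08:48, same day
→ 2022-04-23 08:48 RNY

2022-04-23 08:48 RNY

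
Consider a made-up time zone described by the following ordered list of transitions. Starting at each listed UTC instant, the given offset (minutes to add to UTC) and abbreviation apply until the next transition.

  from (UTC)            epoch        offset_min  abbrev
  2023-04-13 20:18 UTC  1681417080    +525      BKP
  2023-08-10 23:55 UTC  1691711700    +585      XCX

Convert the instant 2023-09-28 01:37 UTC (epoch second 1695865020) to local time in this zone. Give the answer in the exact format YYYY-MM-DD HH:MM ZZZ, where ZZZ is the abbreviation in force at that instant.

Query: 2023-09-28 01:37 UTC
Rule 2/2 (XCX, +09:45): 2023-08-10 23:55 UTC ≤ query < +∞
1·60 + 37 + 585 = 682 min
682 = 0·1440 + 682; 682 = 11·60 + 22 → 11:22, same day
→ 2023-09-28 11:22 XCX

2023-09-28 11:22 XCX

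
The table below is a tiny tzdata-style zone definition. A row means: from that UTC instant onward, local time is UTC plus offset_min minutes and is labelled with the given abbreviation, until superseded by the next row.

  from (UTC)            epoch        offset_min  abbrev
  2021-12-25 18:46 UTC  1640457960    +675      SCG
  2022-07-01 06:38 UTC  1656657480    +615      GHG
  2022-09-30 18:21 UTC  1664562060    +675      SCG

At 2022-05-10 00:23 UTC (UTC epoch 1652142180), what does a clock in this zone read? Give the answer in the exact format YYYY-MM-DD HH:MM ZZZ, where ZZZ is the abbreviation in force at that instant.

2022-05-10 11:38 SCG

Query: 2022-05-10 00:23 UTC
Rule 1/3 (SCG, +11:15): 2021-12-25 18:46 UTC ≤ query < 2022-07-01 06:38 UTC
0·60 + 23 + 675 = 698 min
698 = 0·1440 + 698; 698 = 11·60 + 38 → 11:38, same day
→ 2022-05-10 11:38 SCG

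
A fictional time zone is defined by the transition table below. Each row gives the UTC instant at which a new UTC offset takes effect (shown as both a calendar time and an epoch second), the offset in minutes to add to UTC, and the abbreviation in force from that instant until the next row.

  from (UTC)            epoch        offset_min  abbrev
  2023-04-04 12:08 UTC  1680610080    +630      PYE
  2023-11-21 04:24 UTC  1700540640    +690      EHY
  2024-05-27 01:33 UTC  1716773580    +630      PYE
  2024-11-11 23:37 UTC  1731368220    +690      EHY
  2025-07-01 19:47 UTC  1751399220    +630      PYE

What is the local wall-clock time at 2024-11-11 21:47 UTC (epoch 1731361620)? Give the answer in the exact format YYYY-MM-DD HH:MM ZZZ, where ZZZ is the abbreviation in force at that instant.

2024-11-12 08:17 PYE

Query: 2024-11-11 21:47 UTC
Rule 3/5 (PYE, +10:30): 2024-05-27 01:33 UTC ≤ query < 2024-11-11 23:37 UTC
21·60 + 47 + 630 = 1937 min
1937 = 1·1440 + 497; 497 = 8·60 + 17 → 08:17, 2024-11-11 + 1 day = 2024-11-12
→ 2024-11-12 08:17 PYE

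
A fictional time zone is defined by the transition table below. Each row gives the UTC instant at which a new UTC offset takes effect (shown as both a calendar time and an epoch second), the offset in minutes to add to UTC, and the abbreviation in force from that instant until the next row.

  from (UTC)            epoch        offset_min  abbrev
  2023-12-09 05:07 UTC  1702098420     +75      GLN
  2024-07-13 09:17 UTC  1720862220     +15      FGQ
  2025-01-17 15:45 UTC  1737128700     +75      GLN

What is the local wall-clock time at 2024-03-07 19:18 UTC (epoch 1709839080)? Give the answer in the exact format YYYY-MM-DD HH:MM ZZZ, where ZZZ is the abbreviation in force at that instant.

2024-03-07 20:33 GLN

Query: 2024-03-07 19:18 UTC
Rule 1/3 (GLN, +01:15): 2023-12-09 05:07 UTC ≤ query < 2024-07-13 09:17 UTC
19·60 + 18 + 75 = 1233 min
1233 = 0·1440 + 1233; 1233 = 20·60 + 33 → 20:33, same day
→ 2024-03-07 20:33 GLN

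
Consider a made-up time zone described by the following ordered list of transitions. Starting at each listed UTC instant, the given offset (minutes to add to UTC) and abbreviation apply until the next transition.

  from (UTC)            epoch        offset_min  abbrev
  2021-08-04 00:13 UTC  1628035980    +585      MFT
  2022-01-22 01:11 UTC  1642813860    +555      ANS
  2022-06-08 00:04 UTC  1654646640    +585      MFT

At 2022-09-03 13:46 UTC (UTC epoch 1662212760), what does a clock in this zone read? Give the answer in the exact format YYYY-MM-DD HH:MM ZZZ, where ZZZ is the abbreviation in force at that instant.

Query: 2022-09-03 13:46 UTC
Rule 3/3 (MFT, +09:45): 2022-06-08 00:04 UTC ≤ query < +∞
13·60 + 46 + 585 = 1411 min
1411 = 0·1440 + 1411; 1411 = 23·60 + 31 → 23:31, same day
→ 2022-09-03 23:31 MFT

2022-09-03 23:31 MFT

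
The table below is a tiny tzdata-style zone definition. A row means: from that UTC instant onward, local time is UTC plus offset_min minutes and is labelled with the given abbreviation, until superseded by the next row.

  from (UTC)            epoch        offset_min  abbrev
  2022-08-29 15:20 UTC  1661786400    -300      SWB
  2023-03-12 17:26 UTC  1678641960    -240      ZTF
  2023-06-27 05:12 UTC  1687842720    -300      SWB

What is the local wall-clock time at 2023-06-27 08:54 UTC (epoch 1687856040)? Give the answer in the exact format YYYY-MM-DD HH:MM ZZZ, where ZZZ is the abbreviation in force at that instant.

2023-06-27 03:54 SWB

Query: 2023-06-27 08:54 UTC
Rule 3/3 (SWB, -05:00): 2023-06-27 05:12 UTC ≤ query < +∞
8·60 + 54 - 300 = 234 min
234 = 0·1440 + 234; 234 = 3·60 + 54 → 03:54, same day
→ 2023-06-27 03:54 SWB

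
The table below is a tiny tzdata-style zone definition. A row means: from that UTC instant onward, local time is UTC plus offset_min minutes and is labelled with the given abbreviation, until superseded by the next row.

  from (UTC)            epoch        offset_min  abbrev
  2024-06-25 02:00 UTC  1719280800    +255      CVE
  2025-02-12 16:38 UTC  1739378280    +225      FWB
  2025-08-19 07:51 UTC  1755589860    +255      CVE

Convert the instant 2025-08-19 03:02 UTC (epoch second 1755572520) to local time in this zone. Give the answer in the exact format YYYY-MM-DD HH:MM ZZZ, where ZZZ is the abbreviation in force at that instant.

2025-08-19 06:47 FWB

Query: 2025-08-19 03:02 UTC
Rule 2/3 (FWB, +03:45): 2025-02-12 16:38 UTC ≤ query < 2025-08-19 07:51 UTC
3·60 + 2 + 225 = 407 min
407 = 0·1440 + 407; 407 = 6·60 + 47 → 06:47, same day
→ 2025-08-19 06:47 FWB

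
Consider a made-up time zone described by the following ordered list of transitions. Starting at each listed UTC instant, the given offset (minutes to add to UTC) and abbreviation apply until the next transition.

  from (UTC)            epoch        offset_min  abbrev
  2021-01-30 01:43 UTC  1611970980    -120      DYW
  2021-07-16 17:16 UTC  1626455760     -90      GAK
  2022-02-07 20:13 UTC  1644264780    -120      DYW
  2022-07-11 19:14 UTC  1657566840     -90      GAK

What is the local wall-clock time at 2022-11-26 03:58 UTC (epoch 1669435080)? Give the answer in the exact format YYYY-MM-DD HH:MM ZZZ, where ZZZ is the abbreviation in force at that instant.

2022-11-26 02:28 GAK

Query: 2022-11-26 03:58 UTC
Rule 4/4 (GAK, -01:30): 2022-07-11 19:14 UTC ≤ query < +∞
3·60 + 58 - 90 = 148 min
148 = 0·1440 + 148; 148 = 2·60 + 28 → 02:28, same day
→ 2022-11-26 02:28 GAK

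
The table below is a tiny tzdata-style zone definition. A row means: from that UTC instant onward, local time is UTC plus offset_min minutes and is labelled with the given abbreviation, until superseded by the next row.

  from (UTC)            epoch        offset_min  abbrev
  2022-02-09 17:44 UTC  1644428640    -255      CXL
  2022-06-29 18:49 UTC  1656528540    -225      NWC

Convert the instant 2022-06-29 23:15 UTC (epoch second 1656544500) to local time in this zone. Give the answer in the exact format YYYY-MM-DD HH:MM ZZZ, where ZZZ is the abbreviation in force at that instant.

2022-06-29 19:30 NWC

Query: 2022-06-29 23:15 UTC
Rule 2/2 (NWC, -03:45): 2022-06-29 18:49 UTC ≤ query < +∞
23·60 + 15 - 225 = 1170 min
1170 = 0·1440 + 1170; 1170 = 19·60 + 30 → 19:30, same day
→ 2022-06-29 19:30 NWC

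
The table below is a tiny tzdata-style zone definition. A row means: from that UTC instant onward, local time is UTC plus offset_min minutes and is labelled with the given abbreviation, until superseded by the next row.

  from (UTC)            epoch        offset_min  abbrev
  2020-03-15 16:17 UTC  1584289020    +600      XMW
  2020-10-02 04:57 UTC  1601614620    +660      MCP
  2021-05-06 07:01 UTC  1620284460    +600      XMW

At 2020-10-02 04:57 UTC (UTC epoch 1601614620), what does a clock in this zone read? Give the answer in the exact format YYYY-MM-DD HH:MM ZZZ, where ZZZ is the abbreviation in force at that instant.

Query: 2020-10-02 04:57 UTC
Rule 2/3 (MCP, +11:00): 2020-10-02 04:57 UTC ≤ query < 2021-05-06 07:01 UTC
4·60 + 57 + 660 = 957 min
957 = 0·1440 + 957; 957 = 15·60 + 57 → 15:57, same day
→ 2020-10-02 15:57 MCP

2020-10-02 15:57 MCP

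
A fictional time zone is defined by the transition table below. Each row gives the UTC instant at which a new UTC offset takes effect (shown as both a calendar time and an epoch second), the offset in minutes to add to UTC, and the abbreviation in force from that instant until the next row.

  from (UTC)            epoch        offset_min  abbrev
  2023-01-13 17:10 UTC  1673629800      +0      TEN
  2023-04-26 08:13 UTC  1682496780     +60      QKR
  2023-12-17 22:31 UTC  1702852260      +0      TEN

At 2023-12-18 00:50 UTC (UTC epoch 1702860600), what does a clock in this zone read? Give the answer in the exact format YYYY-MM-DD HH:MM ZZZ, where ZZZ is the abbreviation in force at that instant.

2023-12-18 00:50 TEN

Query: 2023-12-18 00:50 UTC
Rule 3/3 (TEN, +00:00): 2023-12-17 22:31 UTC ≤ query < +∞
0·60 + 50 + 0 = 50 min
50 = 0·1440 + 50; 50 = 0·60 + 50 → 00:50, same day
→ 2023-12-18 00:50 TEN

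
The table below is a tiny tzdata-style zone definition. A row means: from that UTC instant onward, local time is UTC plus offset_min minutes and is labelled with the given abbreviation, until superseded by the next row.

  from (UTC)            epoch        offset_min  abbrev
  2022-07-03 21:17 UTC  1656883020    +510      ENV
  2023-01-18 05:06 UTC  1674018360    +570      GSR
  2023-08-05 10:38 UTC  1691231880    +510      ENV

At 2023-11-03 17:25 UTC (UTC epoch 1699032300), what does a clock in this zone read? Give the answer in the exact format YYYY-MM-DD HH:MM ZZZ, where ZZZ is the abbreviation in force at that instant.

Query: 2023-11-03 17:25 UTC
Rule 3/3 (ENV, +08:30): 2023-08-05 10:38 UTC ≤ query < +∞
17·60 + 25 + 510 = 1555 min
1555 = 1·1440 + 115; 115 = 1·60 + 55 → 01:55, 2023-11-03 + 1 day = 2023-11-04
→ 2023-11-04 01:55 ENV

2023-11-04 01:55 ENV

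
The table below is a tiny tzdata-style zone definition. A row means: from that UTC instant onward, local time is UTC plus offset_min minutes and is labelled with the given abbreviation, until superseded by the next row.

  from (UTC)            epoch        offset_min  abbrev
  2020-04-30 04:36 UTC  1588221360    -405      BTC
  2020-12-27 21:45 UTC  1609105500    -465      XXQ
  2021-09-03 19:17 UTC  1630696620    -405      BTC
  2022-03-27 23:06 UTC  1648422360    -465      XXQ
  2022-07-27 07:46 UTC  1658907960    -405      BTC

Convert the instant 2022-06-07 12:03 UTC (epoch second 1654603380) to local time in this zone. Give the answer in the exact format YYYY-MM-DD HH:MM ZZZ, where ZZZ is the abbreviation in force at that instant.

Query: 2022-06-07 12:03 UTC
Rule 4/5 (XXQ, -07:45): 2022-03-27 23:06 UTC ≤ query < 2022-07-27 07:46 UTC
12·60 + 3 - 465 = 258 min
258 = 0·1440 + 258; 258 = 4·60 + 18 → 04:18, same day
→ 2022-06-07 04:18 XXQ

2022-06-07 04:18 XXQ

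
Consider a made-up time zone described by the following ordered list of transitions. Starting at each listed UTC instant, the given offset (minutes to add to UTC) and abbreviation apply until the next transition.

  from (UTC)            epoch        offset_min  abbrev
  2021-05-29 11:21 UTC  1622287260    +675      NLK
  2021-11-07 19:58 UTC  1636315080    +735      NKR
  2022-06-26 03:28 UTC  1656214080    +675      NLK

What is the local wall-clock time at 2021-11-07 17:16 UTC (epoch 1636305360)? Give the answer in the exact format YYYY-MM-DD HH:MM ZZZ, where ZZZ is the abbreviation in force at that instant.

Query: 2021-11-07 17:16 UTC
Rule 1/3 (NLK, +11:15): 2021-05-29 11:21 UTC ≤ query < 2021-11-07 19:58 UTC
17·60 + 16 + 675 = 1711 min
1711 = 1·1440 + 271; 271 = 4·60 + 31 → 04:31, 2021-11-07 + 1 day = 2021-11-08
→ 2021-11-08 04:31 NLK

2021-11-08 04:31 NLK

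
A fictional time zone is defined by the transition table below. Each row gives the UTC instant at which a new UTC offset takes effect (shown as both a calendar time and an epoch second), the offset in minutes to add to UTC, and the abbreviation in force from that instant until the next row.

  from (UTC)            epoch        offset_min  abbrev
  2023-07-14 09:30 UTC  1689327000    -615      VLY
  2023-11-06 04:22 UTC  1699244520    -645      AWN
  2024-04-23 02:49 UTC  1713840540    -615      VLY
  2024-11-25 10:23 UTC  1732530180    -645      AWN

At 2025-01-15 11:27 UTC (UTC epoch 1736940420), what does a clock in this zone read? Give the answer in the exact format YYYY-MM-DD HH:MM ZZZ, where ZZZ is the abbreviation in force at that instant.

Query: 2025-01-15 11:27 UTC
Rule 4/4 (AWN, -10:45): 2024-11-25 10:23 UTC ≤ query < +∞
11·60 + 27 - 645 = 42 min
42 = 0·1440 + 42; 42 = 0·60 + 42 → 00:42, same day
→ 2025-01-15 00:42 AWN

2025-01-15 00:42 AWN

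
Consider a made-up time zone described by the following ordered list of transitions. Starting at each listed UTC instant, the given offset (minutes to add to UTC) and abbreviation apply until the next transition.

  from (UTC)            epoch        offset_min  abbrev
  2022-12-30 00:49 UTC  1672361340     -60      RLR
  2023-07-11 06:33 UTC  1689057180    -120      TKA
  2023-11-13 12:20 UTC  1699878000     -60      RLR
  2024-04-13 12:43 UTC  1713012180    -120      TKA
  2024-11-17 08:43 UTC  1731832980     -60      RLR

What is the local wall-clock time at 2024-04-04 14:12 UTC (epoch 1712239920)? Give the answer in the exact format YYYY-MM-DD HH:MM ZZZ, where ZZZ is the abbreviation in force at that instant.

Query: 2024-04-04 14:12 UTC
Rule 3/5 (RLR, -01:00): 2023-11-13 12:20 UTC ≤ query < 2024-04-13 12:43 UTC
14·60 + 12 - 60 = 792 min
792 = 0·1440 + 792; 792 = 13·60 + 12 → 13:12, same day
→ 2024-04-04 13:12 RLR

2024-04-04 13:12 RLR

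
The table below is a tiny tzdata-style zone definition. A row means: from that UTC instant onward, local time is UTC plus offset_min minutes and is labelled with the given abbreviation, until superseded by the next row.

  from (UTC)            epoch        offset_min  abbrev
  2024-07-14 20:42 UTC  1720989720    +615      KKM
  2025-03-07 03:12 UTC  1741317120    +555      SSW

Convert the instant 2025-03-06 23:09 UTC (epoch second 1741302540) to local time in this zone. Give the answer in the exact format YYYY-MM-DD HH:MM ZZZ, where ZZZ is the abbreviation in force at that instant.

2025-03-07 09:24 KKM

Query: 2025-03-06 23:09 UTC
Rule 1/2 (KKM, +10:15): 2024-07-14 20:42 UTC ≤ query < 2025-03-07 03:12 UTC
23·60 + 9 + 615 = 2004 min
2004 = 1·1440 + 564; 564 = 9·60 + 24 → 09:24, 2025-03-06 + 1 day = 2025-03-07
→ 2025-03-07 09:24 KKM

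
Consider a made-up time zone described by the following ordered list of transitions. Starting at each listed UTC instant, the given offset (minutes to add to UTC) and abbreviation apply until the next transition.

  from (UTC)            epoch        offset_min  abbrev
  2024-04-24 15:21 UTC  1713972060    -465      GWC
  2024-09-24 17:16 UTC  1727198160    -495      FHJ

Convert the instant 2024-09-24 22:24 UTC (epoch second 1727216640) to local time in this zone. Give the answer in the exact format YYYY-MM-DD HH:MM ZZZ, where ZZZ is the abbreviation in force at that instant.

2024-09-24 14:09 FHJ

Query: 2024-09-24 22:24 UTC
Rule 2/2 (FHJ, -08:15): 2024-09-24 17:16 UTC ≤ query < +∞
22·60 + 24 - 495 = 849 min
849 = 0·1440 + 849; 849 = 14·60 + 9 → 14:09, same day
→ 2024-09-24 14:09 FHJ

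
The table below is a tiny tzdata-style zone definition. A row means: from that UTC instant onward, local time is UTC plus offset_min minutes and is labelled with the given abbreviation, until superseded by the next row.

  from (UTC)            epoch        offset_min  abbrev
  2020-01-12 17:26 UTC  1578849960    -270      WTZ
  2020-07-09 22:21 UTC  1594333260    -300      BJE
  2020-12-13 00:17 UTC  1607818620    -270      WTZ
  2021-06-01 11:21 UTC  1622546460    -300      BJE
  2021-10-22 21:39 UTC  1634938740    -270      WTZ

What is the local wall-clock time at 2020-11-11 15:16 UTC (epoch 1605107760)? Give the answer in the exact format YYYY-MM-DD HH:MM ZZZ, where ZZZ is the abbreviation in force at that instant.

2020-11-11 10:16 BJE

Query: 2020-11-11 15:16 UTC
Rule 2/5 (BJE, -05:00): 2020-07-09 22:21 UTC ≤ query < 2020-12-13 00:17 UTC
15·60 + 16 - 300 = 616 min
616 = 0·1440 + 616; 616 = 10·60 + 16 → 10:16, same day
→ 2020-11-11 10:16 BJE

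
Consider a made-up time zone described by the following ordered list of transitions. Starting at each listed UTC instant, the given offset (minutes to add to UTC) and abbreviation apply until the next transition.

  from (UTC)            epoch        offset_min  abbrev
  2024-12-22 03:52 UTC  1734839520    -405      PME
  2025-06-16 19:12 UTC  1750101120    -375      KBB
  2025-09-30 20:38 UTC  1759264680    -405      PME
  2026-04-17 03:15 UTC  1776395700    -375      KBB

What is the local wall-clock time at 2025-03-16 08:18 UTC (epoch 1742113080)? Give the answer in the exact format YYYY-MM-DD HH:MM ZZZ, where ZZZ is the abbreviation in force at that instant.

Query: 2025-03-16 08:18 UTC
Rule 1/4 (PME, -06:45): 2024-12-22 03:52 UTC ≤ query < 2025-06-16 19:12 UTC
8·60 + 18 - 405 = 93 min
93 = 0·1440 + 93; 93 = 1·60 + 33 → 01:33, same day
→ 2025-03-16 01:33 PME

2025-03-16 01:33 PME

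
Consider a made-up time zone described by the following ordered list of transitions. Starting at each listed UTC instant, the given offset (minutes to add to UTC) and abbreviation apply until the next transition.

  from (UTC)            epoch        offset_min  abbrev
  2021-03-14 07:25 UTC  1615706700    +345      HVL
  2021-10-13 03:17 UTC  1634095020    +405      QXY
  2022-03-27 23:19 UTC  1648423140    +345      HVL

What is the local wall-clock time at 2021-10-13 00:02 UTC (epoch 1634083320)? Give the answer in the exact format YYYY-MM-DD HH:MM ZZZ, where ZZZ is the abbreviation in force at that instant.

Query: 2021-10-13 00:02 UTC
Rule 1/3 (HVL, +05:45): 2021-03-14 07:25 UTC ≤ query < 2021-10-13 03:17 UTC
0·60 + 2 + 345 = 347 min
347 = 0·1440 + 347; 347 = 5·60 + 47 → 05:47, same day
→ 2021-10-13 05:47 HVL

2021-10-13 05:47 HVL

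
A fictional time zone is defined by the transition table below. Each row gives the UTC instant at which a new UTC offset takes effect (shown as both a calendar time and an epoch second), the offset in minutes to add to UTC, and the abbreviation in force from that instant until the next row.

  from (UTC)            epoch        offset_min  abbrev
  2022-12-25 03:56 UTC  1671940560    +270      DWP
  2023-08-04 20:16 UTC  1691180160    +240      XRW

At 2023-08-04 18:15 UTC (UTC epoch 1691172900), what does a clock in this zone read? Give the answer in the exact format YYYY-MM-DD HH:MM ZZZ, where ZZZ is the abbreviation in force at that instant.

Query: 2023-08-04 18:15 UTC
Rule 1/2 (DWP, +04:30): 2022-12-25 03:56 UTC ≤ query < 2023-08-04 20:16 UTC
18·60 + 15 + 270 = 1365 min
1365 = 0·1440 + 1365; 1365 = 22·60 + 45 → 22:45, same day
→ 2023-08-04 22:45 DWP

2023-08-04 22:45 DWP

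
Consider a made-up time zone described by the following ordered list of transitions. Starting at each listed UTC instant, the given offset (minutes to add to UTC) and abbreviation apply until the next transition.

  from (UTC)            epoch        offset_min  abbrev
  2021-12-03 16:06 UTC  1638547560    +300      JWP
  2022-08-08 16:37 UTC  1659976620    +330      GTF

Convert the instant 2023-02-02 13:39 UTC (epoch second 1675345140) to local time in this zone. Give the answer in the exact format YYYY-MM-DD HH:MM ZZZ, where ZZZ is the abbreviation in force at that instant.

2023-02-02 19:09 GTF

Query: 2023-02-02 13:39 UTC
Rule 2/2 (GTF, +05:30): 2022-08-08 16:37 UTC ≤ query < +∞
13·60 + 39 + 330 = 1149 min
1149 = 0·1440 + 1149; 1149 = 19·60 + 9 → 19:09, same day
→ 2023-02-02 19:09 GTF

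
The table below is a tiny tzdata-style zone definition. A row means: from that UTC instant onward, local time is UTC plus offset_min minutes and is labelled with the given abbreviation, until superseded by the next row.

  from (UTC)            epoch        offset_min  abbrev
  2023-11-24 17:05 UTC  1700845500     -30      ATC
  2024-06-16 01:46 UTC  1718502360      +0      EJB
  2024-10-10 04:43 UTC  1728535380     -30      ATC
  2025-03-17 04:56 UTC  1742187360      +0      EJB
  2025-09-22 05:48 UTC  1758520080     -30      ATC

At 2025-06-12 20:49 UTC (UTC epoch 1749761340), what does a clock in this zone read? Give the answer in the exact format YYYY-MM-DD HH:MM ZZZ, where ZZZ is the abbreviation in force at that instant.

2025-06-12 20:49 EJB

Query: 2025-06-12 20:49 UTC
Rule 4/5 (EJB, +00:00): 2025-03-17 04:56 UTC ≤ query < 2025-09-22 05:48 UTC
20·60 + 49 + 0 = 1249 min
1249 = 0·1440 + 1249; 1249 = 20·60 + 49 → 20:49, same day
→ 2025-06-12 20:49 EJB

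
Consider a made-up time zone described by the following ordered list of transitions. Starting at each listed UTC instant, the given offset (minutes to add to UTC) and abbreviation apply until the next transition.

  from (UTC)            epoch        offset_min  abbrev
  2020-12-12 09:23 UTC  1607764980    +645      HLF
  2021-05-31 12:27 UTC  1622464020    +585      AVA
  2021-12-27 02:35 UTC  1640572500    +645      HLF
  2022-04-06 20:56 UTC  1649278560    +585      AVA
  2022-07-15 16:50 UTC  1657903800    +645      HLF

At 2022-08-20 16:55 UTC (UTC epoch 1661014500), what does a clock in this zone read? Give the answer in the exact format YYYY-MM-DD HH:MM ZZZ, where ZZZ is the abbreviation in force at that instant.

2022-08-21 03:40 HLF

Query: 2022-08-20 16:55 UTC
Rule 5/5 (HLF, +10:45): 2022-07-15 16:50 UTC ≤ query < +∞
16·60 + 55 + 645 = 1660 min
1660 = 1·1440 + 220; 220 = 3·60 + 40 → 03:40, 2022-08-20 + 1 day = 2022-08-21
→ 2022-08-21 03:40 HLF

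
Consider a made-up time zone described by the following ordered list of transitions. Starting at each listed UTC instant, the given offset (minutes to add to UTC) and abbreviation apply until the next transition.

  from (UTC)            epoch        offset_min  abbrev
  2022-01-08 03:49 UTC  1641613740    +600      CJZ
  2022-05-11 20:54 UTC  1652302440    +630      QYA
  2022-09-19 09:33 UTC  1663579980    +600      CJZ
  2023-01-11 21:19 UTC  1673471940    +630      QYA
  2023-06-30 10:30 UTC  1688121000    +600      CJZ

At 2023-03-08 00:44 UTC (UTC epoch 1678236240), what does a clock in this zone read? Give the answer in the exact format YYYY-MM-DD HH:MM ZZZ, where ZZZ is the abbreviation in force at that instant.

Query: 2023-03-08 00:44 UTC
Rule 4/5 (QYA, +10:30): 2023-01-11 21:19 UTC ≤ query < 2023-06-30 10:30 UTC
0·60 + 44 + 630 = 674 min
674 = 0·1440 + 674; 674 = 11·60 + 14 → 11:14, same day
→ 2023-03-08 11:14 QYA

2023-03-08 11:14 QYA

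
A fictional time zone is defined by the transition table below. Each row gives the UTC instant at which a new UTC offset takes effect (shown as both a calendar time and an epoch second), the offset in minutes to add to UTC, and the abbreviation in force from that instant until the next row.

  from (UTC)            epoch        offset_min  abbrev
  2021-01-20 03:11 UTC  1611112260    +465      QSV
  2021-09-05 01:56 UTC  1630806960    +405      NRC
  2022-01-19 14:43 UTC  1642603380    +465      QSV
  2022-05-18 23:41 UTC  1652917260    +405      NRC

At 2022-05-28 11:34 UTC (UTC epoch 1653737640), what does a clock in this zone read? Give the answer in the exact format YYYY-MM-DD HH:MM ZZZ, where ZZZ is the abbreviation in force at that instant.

Query: 2022-05-28 11:34 UTC
Rule 4/4 (NRC, +06:45): 2022-05-18 23:41 UTC ≤ query < +∞
11·60 + 34 + 405 = 1099 min
1099 = 0·1440 + 1099; 1099 = 18·60 + 19 → 18:19, same day
→ 2022-05-28 18:19 NRC

2022-05-28 18:19 NRC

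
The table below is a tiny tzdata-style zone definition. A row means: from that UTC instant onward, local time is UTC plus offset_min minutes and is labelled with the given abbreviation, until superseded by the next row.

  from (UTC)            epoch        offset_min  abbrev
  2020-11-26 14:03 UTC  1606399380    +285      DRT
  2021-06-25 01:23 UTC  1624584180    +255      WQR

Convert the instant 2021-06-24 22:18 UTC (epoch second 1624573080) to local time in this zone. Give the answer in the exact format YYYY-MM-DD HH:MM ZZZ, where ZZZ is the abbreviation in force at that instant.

Query: 2021-06-24 22:18 UTC
Rule 1/2 (DRT, +04:45): 2020-11-26 14:03 UTC ≤ query < 2021-06-25 01:23 UTC
22·60 + 18 + 285 = 1623 min
1623 = 1·1440 + 183; 183 = 3·60 + 3 → 03:03, 2021-06-24 + 1 day = 2021-06-25
→ 2021-06-25 03:03 DRT

2021-06-25 03:03 DRT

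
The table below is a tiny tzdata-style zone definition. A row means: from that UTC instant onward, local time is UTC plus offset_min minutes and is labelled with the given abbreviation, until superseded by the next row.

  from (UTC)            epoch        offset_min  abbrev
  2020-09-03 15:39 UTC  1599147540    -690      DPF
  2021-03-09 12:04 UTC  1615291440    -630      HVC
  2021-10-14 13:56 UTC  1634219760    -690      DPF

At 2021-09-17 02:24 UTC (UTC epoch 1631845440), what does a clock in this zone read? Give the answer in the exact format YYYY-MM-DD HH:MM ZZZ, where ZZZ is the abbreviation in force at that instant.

2021-09-16 15:54 HVC

Query: 2021-09-17 02:24 UTC
Rule 2/3 (HVC, -10:30): 2021-03-09 12:04 UTC ≤ query < 2021-10-14 13:56 UTC
2·60 + 24 - 630 = -486 min
-486 = -1·1440 + 954; 954 = 15·60 + 54 → 15:54, 2021-09-17 - 1 day = 2021-09-16
→ 2021-09-16 15:54 HVC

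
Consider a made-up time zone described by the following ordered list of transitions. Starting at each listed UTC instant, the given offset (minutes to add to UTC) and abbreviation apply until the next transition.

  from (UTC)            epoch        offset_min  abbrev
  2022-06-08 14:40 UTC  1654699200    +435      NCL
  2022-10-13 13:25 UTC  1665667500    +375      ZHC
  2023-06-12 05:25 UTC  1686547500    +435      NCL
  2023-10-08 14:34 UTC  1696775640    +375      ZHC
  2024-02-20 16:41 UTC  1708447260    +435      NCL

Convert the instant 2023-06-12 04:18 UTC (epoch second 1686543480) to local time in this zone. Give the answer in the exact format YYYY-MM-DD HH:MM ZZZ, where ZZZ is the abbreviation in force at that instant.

2023-06-12 10:33 ZHC

Query: 2023-06-12 04:18 UTC
Rule 2/5 (ZHC, +06:15): 2022-10-13 13:25 UTC ≤ query < 2023-06-12 05:25 UTC
4·60 + 18 + 375 = 633 min
633 = 0·1440 + 633; 633 = 10·60 + 33 → 10:33, same day
→ 2023-06-12 10:33 ZHC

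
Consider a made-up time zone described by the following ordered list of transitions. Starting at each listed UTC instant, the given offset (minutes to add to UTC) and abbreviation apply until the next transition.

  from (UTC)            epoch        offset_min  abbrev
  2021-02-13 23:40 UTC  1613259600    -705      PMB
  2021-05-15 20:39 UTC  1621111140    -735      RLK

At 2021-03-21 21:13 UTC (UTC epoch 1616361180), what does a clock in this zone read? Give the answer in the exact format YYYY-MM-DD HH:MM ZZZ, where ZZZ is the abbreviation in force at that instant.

2021-03-21 09:28 PMB

Query: 2021-03-21 21:13 UTC
Rule 1/2 (PMB, -11:45): 2021-02-13 23:40 UTC ≤ query < 2021-05-15 20:39 UTC
21·60 + 13 - 705 = 568 min
568 = 0·1440 + 568; 568 = 9·60 + 28 → 09:28, same day
→ 2021-03-21 09:28 PMB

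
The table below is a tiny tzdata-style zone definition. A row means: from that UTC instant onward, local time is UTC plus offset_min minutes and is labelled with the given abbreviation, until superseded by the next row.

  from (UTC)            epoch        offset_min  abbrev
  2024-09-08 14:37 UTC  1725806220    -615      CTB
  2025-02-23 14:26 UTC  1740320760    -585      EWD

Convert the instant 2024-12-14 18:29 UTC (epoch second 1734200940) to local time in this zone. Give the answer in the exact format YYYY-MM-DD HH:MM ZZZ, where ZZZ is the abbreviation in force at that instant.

2024-12-14 08:14 CTB

Query: 2024-12-14 18:29 UTC
Rule 1/2 (CTB, -10:15): 2024-09-08 14:37 UTC ≤ query < 2025-02-23 14:26 UTC
18·60 + 29 - 615 = 494 min
494 = 0·1440 + 494; 494 = 8·60 + 14 → 08:14, same day
→ 2024-12-14 08:14 CTB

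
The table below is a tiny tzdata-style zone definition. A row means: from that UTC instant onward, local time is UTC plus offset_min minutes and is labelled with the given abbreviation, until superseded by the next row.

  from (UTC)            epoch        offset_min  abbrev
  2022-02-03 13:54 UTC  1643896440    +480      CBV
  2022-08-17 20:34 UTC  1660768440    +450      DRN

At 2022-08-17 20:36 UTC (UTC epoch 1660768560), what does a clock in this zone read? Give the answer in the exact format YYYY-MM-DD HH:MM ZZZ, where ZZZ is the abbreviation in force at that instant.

2022-08-18 04:06 DRN

Query: 2022-08-17 20:36 UTC
Rule 2/2 (DRN, +07:30): 2022-08-17 20:34 UTC ≤ query < +∞
20·60 + 36 + 450 = 1686 min
1686 = 1·1440 + 246; 246 = 4·60 + 6 → 04:06, 2022-08-17 + 1 day = 2022-08-18
→ 2022-08-18 04:06 DRN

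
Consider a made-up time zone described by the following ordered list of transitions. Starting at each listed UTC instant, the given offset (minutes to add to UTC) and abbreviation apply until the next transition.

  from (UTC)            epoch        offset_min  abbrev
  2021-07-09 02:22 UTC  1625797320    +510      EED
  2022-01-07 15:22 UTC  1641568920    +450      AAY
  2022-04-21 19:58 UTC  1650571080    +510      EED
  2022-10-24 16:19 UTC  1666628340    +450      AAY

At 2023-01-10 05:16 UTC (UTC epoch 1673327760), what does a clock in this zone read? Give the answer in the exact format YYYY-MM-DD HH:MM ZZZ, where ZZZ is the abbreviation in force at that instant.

2023-01-10 12:46 AAY

Query: 2023-01-10 05:16 UTC
Rule 4/4 (AAY, +07:30): 2022-10-24 16:19 UTC ≤ query < +∞
5·60 + 16 + 450 = 766 min
766 = 0·1440 + 766; 766 = 12·60 + 46 → 12:46, same day
→ 2023-01-10 12:46 AAY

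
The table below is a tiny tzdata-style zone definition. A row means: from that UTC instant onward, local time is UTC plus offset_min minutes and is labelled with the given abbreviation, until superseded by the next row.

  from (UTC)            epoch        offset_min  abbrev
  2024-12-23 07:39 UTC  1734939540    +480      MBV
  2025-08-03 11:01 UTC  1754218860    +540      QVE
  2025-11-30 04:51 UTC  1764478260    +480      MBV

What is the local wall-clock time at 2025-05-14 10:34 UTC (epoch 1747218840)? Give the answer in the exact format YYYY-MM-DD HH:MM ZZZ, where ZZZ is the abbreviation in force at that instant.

2025-05-14 18:34 MBV

Query: 2025-05-14 10:34 UTC
Rule 1/3 (MBV, +08:00): 2024-12-23 07:39 UTC ≤ query < 2025-08-03 11:01 UTC
10·60 + 34 + 480 = 1114 min
1114 = 0·1440 + 1114; 1114 = 18·60 + 34 → 18:34, same day
→ 2025-05-14 18:34 MBV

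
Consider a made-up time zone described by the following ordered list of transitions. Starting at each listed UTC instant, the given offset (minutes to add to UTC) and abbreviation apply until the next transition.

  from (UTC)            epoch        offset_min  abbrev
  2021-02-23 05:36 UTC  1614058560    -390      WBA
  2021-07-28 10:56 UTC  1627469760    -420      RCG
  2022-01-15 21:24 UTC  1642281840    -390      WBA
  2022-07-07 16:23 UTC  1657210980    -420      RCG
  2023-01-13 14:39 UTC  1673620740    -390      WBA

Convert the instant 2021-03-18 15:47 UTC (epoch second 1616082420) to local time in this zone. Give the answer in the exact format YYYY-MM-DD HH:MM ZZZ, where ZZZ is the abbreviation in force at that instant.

2021-03-18 09:17 WBA

Query: 2021-03-18 15:47 UTC
Rule 1/5 (WBA, -06:30): 2021-02-23 05:36 UTC ≤ query < 2021-07-28 10:56 UTC
15·60 + 47 - 390 = 557 min
557 = 0·1440 + 557; 557 = 9·60 + 17 → 09:17, same day
→ 2021-03-18 09:17 WBA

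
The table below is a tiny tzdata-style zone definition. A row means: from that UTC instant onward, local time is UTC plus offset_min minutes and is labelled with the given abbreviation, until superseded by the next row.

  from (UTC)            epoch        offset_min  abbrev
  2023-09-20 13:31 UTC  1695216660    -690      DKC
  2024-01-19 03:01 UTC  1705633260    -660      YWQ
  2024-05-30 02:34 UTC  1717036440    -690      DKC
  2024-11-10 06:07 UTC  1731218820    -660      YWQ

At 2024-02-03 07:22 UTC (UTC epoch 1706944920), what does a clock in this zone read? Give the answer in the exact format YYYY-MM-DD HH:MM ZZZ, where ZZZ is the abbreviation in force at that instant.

Query: 2024-02-03 07:22 UTC
Rule 2/4 (YWQ, -11:00): 2024-01-19 03:01 UTC ≤ query < 2024-05-30 02:34 UTC
7·60 + 22 - 660 = -218 min
-218 = -1·1440 + 1222; 1222 = 20·60 + 22 → 20:22, 2024-02-03 - 1 day = 2024-02-02
→ 2024-02-02 20:22 YWQ

2024-02-02 20:22 YWQ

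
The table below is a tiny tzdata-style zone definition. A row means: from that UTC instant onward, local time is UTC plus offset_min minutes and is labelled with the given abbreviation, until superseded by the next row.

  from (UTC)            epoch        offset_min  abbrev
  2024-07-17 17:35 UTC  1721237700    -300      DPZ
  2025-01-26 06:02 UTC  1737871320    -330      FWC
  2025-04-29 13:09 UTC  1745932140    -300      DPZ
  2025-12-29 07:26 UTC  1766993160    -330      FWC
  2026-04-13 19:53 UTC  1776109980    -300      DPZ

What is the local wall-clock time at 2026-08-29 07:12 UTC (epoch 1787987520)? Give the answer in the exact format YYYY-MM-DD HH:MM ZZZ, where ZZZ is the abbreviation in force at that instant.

2026-08-29 02:12 DPZ

Query: 2026-08-29 07:12 UTC
Rule 5/5 (DPZ, -05:00): 2026-04-13 19:53 UTC ≤ query < +∞
7·60 + 12 - 300 = 132 min
132 = 0·1440 + 132; 132 = 2·60 + 12 → 02:12, same day
→ 2026-08-29 02:12 DPZ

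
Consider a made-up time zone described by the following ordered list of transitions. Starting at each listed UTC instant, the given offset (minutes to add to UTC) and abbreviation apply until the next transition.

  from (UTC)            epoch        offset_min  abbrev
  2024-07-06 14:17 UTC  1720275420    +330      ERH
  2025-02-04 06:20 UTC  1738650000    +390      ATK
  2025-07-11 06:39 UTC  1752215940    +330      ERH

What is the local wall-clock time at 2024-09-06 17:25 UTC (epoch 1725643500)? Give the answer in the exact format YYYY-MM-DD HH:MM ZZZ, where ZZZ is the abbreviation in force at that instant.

Query: 2024-09-06 17:25 UTC
Rule 1/3 (ERH, +05:30): 2024-07-06 14:17 UTC ≤ query < 2025-02-04 06:20 UTC
17·60 + 25 + 330 = 1375 min
1375 = 0·1440 + 1375; 1375 = 22·60 + 55 → 22:55, same day
→ 2024-09-06 22:55 ERH

2024-09-06 22:55 ERH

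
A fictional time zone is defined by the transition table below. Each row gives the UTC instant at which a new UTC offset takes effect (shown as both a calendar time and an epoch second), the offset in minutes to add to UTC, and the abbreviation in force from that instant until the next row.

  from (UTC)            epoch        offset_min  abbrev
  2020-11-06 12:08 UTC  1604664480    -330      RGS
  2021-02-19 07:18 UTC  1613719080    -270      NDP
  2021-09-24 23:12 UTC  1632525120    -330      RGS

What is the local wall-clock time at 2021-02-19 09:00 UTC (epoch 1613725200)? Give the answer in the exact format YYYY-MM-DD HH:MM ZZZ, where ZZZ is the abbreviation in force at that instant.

Query: 2021-02-19 09:00 UTC
Rule 2/3 (NDP, -04:30): 2021-02-19 07:18 UTC ≤ query < 2021-09-24 23:12 UTC
9·60 + 0 - 270 = 270 min
270 = 0·1440 + 270; 270 = 4·60 + 30 → 04:30, same day
→ 2021-02-19 04:30 NDP

2021-02-19 04:30 NDP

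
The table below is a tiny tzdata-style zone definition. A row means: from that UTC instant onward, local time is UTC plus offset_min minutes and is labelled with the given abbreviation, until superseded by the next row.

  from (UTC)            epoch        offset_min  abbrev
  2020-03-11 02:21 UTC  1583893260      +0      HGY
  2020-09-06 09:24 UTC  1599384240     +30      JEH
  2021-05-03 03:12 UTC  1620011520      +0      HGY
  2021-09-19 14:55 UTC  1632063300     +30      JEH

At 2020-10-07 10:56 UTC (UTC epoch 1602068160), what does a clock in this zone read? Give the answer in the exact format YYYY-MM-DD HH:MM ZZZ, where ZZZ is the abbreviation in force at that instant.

Query: 2020-10-07 10:56 UTC
Rule 2/4 (JEH, +00:30): 2020-09-06 09:24 UTC ≤ query < 2021-05-03 03:12 UTC
10·60 + 56 + 30 = 686 min
686 = 0·1440 + 686; 686 = 11·60 + 26 → 11:26, same day
→ 2020-10-07 11:26 JEH

2020-10-07 11:26 JEH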